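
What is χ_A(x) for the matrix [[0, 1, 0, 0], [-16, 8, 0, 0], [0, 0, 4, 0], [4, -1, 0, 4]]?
xI - A = [[x, -1, 0, 0], [16, x - 8, 0, 0], [0, 0, x - 4, 0], [-4, 1, 0, x - 4]].

Expanding det(xI - A) along the first row:
det(xI - A) = + (x)·det([[x - 8, 0, 0], [0, x - 4, 0], [1, 0, x - 4]]) - (-1)·det([[16, 0, 0], [0, x - 4, 0], [-4, 0, x - 4]]) + (0)·det([[16, x - 8, 0], [0, 0, 0], [-4, 1, x - 4]]) - (0)·det([[16, x - 8, 0], [0, 0, x - 4], [-4, 1, 0]]).

Evaluating gives χ_A(x) = x^4 - 16x^3 + 96x^2 - 256x + 256 = (x - 4)^4.

χ_A(x) = (x - 4)^4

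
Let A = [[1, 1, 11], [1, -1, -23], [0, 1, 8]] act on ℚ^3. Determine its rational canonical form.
The invariant factors of A (the non-unit diagonal entries of the Smith normal form of xI - A over ℚ[x]) are (x - 3)^2(x - 2), each dividing the next. The characteristic polynomial is their product, (x - 3)^2(x - 2).

The rational canonical form is the block-diagonal matrix of companion matrices C(f_i):
R = [[0, 0, 18], [1, 0, -21], [0, 1, 8]].

R = [[0, 0, 18], [1, 0, -21], [0, 1, 8]]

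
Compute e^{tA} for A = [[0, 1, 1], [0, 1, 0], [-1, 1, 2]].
A has Jordan form J = [[1, 1, 0], [0, 1, 0], [0, 0, 1]] with A = PJP^{-1}, so e^{tA} = P e^{tJ} P^{-1}.

For a Jordan block J_k(λ), e^{tJ_k(λ)} = e^{λt} · (I + tN + t^2 N^2/2! + ... + t^{k-1} N^{k-1}/(k-1)!) where N is the nilpotent superdiagonal part.

Assembling the blocks and conjugating back gives the entries of e^{tA} as shown above.

e^{tA} = [[(1 - t)*e^{t}, t*e^{t}, t*e^{t}], [0, e^{t}, 0], [-t*e^{t}, t*e^{t}, (t + 1)*e^{t}]]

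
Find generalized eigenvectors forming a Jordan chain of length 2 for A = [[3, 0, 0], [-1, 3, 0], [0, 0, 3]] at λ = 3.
We seek v_1 ∈ ker((A - 3I)^2) \ ker(A - 3I), then set v_{i+1} = (A - 3I) v_i.

One such chain is v_1 = [[1, 0, 0]]^T, v_2 = [[0, -1, 0]]^T. Check: (A - 3I) v_2 = [[0, 0, 0]]^T = 0.

v_1 = [[1, 0, 0]]^T, v_2 = [[0, -1, 0]]^T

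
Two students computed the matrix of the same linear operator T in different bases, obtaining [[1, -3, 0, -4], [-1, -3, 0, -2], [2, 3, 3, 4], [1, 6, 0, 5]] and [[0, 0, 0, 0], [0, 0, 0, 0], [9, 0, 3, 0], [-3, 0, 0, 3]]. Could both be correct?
Both have characteristic polynomial x^2(x - 3)^2, but the minimal polynomial of A is x^2(x - 3) while the minimal polynomial of B is x(x - 3). The minimal polynomial is a similarity invariant, so A and B are not similar.

No.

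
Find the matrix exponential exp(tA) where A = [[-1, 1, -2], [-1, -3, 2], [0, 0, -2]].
e^{tA} = [[(t + 1)*e^{-2*t}, t*e^{-2*t}, -2*t*e^{-2*t}], [-t*e^{-2*t}, (1 - t)*e^{-2*t}, 2*t*e^{-2*t}], [0, 0, e^{-2*t}]]

A has Jordan form J = [[-2, 1, 0], [0, -2, 0], [0, 0, -2]] with A = PJP^{-1}, so e^{tA} = P e^{tJ} P^{-1}.

For a Jordan block J_k(λ), e^{tJ_k(λ)} = e^{λt} · (I + tN + t^2 N^2/2! + ... + t^{k-1} N^{k-1}/(k-1)!) where N is the nilpotent superdiagonal part.

Assembling the blocks and conjugating back gives the entries of e^{tA} as shown above.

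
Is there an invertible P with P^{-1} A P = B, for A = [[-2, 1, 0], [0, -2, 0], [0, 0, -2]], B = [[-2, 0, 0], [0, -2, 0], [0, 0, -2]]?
No.

Both have characteristic polynomial (x + 2)^3, but the minimal polynomial of A is (x + 2)^2 while the minimal polynomial of B is x + 2. The minimal polynomial is a similarity invariant, so A and B are not similar.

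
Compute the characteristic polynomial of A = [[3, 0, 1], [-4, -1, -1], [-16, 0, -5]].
χ_A(x) = (x + 1)^3

xI - A = [[x - 3, 0, -1], [4, x + 1, 1], [16, 0, x + 5]].

Expanding det(xI - A) along the first row:
det(xI - A) = + (x - 3)·det([[x + 1, 1], [0, x + 5]]) - (0)·det([[4, 1], [16, x + 5]]) + (-1)·det([[4, x + 1], [16, 0]]).

Evaluating gives χ_A(x) = x^3 + 3x^2 + 3x + 1 = (x + 1)^3.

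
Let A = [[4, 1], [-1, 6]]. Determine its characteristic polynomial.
χ_A(x) = (x - 5)^2

xI - A = [[x - 4, -1], [1, x - 6]].

Expanding det(xI - A) along the first row:
det(xI - A) = + (x - 4)·det([[x - 6]]) - (-1)·det([[1]]).

Evaluating gives χ_A(x) = x^2 - 10x + 25 = (x - 5)^2.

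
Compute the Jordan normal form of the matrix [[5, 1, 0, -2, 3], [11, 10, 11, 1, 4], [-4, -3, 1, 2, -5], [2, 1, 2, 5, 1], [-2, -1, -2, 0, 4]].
The characteristic polynomial is det(xI - A) = (x - 5)^5, so the eigenvalues are 5 (algebraic multiplicity 5).

For λ = 5: rank(A - 5I) = 2, rank((A - 5I)^2) = 1, rank((A - 5I)^3) = 0. The eigenspace has dimension 5 - 2 = 3, so there are 3 Jordan blocks; the rank sequence gives block sizes [3, 1, 1].

Assembling the blocks gives the Jordan form J above.

J = [[5, 1, 0, 0, 0], [0, 5, 1, 0, 0], [0, 0, 5, 0, 0], [0, 0, 0, 5, 0], [0, 0, 0, 0, 5]]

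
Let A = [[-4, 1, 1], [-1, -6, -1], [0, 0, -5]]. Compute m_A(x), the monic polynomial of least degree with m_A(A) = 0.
The characteristic polynomial factors as (x + 5)^3. The minimal polynomial is ∏(x - λ)^{k_λ} where k_λ is the size of the largest Jordan block at λ.

For λ = -5: rank(A + 5I) = 1, and the largest Jordan block has size 2 (the smallest k with rank((A + 5I)^k) = rank((A + 5I)^(k+1))).

So m_A(x) = (x + 5)^2.

m_A(x) = (x + 5)^2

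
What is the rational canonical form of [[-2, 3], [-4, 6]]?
R = [[0, 0], [1, 4]]

The invariant factors of A (the non-unit diagonal entries of the Smith normal form of xI - A over ℚ[x]) are x(x - 4), each dividing the next. The characteristic polynomial is their product, x(x - 4).

The rational canonical form is the block-diagonal matrix of companion matrices C(f_i):
R = [[0, 0], [1, 4]].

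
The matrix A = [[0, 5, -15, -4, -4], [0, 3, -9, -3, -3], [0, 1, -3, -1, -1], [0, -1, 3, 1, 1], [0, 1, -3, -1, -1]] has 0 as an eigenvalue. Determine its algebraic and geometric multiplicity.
The characteristic polynomial is x^5, so the factor x appears with exponent 5: the algebraic multiplicity is 5.

rank(A) = 2, so the eigenspace has dimension 5 - 2 = 3: the geometric multiplicity is 3.

Since 3 < 5, A is not diagonalizable.

algebraic multiplicity 5, geometric multiplicity 3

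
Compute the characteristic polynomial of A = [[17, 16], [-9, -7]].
xI - A = [[x - 17, -16], [9, x + 7]].

Expanding det(xI - A) along the first row:
det(xI - A) = + (x - 17)·det([[x + 7]]) - (-16)·det([[9]]).

Evaluating gives χ_A(x) = x^2 - 10x + 25 = (x - 5)^2.

χ_A(x) = (x - 5)^2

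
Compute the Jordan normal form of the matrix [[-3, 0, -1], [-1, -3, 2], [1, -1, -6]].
J = [[-4, 1, 0], [0, -4, 1], [0, 0, -4]]

The characteristic polynomial is det(xI - A) = (x + 4)^3, so the eigenvalues are -4 (algebraic multiplicity 3).

For λ = -4: rank(A + 4I) = 2, rank((A + 4I)^2) = 1, rank((A + 4I)^3) = 0. The eigenspace has dimension 3 - 2 = 1, so there is 1 Jordan block; the rank sequence gives block sizes [3].

Assembling the blocks gives the Jordan form J above.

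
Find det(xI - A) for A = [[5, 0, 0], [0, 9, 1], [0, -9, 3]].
χ_A(x) = (x - 6)^2(x - 5)

xI - A = [[x - 5, 0, 0], [0, x - 9, -1], [0, 9, x - 3]].

Expanding det(xI - A) along the first row:
det(xI - A) = + (x - 5)·det([[x - 9, -1], [9, x - 3]]) - (0)·det([[0, -1], [0, x - 3]]) + (0)·det([[0, x - 9], [0, 9]]).

Evaluating gives χ_A(x) = x^3 - 17x^2 + 96x - 180 = (x - 6)^2(x - 5).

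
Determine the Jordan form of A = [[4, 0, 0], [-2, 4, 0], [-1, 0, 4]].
The characteristic polynomial is det(xI - A) = (x - 4)^3, so the eigenvalues are 4 (algebraic multiplicity 3).

For λ = 4: rank(A - 4I) = 1, rank((A - 4I)^2) = 0. The eigenspace has dimension 3 - 1 = 2, so there are 2 Jordan blocks; the rank sequence gives block sizes [2, 1].

Assembling the blocks gives the Jordan form J above.

J = [[4, 1, 0], [0, 4, 0], [0, 0, 4]]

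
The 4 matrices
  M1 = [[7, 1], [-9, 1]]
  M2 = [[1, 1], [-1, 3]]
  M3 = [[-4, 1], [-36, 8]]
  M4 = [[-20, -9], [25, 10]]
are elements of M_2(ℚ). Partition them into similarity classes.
Characteristic polynomials: χ_{M1} = (x - 4)^2, χ_{M2} = (x - 2)^2, χ_{M3} = (x - 2)^2, χ_{M4} = (x + 5)^2.

{M1}: invariant factors (x - 4)^2.

{M2, M3}: invariant factors (x - 2)^2.

{M4}: invariant factors (x + 5)^2.

Matrices are similar if and only if their invariant-factor lists agree; the partition into similarity classes is {M1}, {M2, M3}, {M4}.

3 classes: {M1}, {M2, M3}, {M4}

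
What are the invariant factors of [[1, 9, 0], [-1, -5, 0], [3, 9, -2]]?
x + 2, (x + 2)^2

The Jordan structure of A has elementary divisors (x + 2)^2, (x + 2). Arranging the block sizes at each eigenvalue in decreasing order and taking row products gives the invariant factors.

Invariant factors (smallest first, each dividing the next): x + 2, (x + 2)^2.

Check: the last factor (x + 2)^2 is the minimal polynomial, and the product (x + 2)^3 is the characteristic polynomial.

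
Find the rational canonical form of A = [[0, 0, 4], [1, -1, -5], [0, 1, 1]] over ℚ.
The invariant factors of A (the non-unit diagonal entries of the Smith normal form of xI - A over ℚ[x]) are x^3 + 4x - 4, each dividing the next. The characteristic polynomial is their product, x^3 + 4x - 4.

The rational canonical form is the block-diagonal matrix of companion matrices C(f_i):
R = [[0, 0, 4], [1, 0, -4], [0, 1, 0]].

Note the characteristic polynomial does not split into linear factors over ℚ, so A has no Jordan form over ℚ; the rational canonical form exists over any field.

R = [[0, 0, 4], [1, 0, -4], [0, 1, 0]]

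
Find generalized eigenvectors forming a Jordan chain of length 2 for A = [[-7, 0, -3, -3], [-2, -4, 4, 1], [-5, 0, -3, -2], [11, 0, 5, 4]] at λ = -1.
v_1 = [[-1, 0, -1, 3]]^T, v_2 = [[0, 1, 1, -1]]^T

We seek v_1 ∈ ker((A + I)^2) \ ker(A + I), then set v_{i+1} = (A + I) v_i.

One such chain is v_1 = [[-1, 0, -1, 3]]^T, v_2 = [[0, 1, 1, -1]]^T. Check: (A + I) v_2 = [[0, 0, 0, 0]]^T = 0.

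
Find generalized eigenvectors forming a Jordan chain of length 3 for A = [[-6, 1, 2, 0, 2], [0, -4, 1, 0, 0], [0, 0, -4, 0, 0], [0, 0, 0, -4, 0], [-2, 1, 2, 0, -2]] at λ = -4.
We seek v_1 ∈ ker((A + 4I)^3) \ ker((A + 4I)^2), then set v_{i+1} = (A + 4I) v_i.

One such chain is v_1 = [[-1, -1, 1, 2, -1]]^T, v_2 = [[1, 1, 0, 0, 1]]^T, v_3 = [[1, 0, 0, 0, 1]]^T. Check: (A + 4I) v_3 = [[0, 0, 0, 0, 0]]^T = 0.

v_1 = [[-1, -1, 1, 2, -1]]^T, v_2 = [[1, 1, 0, 0, 1]]^T, v_3 = [[1, 0, 0, 0, 1]]^T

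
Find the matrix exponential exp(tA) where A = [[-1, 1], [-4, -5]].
e^{tA} = [[(2*t + 1)*e^{-3*t}, t*e^{-3*t}], [-4*t*e^{-3*t}, (1 - 2*t)*e^{-3*t}]]

A has Jordan form J = [[-3, 1], [0, -3]] with A = PJP^{-1}, so e^{tA} = P e^{tJ} P^{-1}.

For a Jordan block J_k(λ), e^{tJ_k(λ)} = e^{λt} · (I + tN + t^2 N^2/2! + ... + t^{k-1} N^{k-1}/(k-1)!) where N is the nilpotent superdiagonal part.

Assembling the blocks and conjugating back gives the entries of e^{tA} as shown above.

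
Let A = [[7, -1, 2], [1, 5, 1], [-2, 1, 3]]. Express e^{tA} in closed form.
A has Jordan form J = [[5, 1, 0], [0, 5, 1], [0, 0, 5]] with A = PJP^{-1}, so e^{tA} = P e^{tJ} P^{-1}.

For a Jordan block J_k(λ), e^{tJ_k(λ)} = e^{λt} · (I + tN + t^2 N^2/2! + ... + t^{k-1} N^{k-1}/(k-1)!) where N is the nilpotent superdiagonal part.

Assembling the blocks and conjugating back gives the entries of e^{tA} as shown above.

e^{tA} = [[(-t^2 + 4*t + 2)*e^{5*t}/2, -t*e^{5*t}, t*(4 - t)*e^{5*t}/2], [t*e^{5*t}, e^{5*t}, t*e^{5*t}], [t*(t - 4)*e^{5*t}/2, t*e^{5*t}, (t^2 - 4*t + 2)*e^{5*t}/2]]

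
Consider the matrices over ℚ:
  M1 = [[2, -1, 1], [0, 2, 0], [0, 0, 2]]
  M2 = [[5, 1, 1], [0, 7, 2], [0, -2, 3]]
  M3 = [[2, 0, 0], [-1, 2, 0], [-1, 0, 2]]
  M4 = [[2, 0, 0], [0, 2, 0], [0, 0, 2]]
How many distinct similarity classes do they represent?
Characteristic polynomials: χ_{M1} = (x - 2)^3, χ_{M2} = (x - 5)^3, χ_{M3} = (x - 2)^3, χ_{M4} = (x - 2)^3.

{M1, M3}: invariant factors x - 2, (x - 2)^2.

{M2}: invariant factors x - 5, (x - 5)^2.

{M4}: invariant factors x - 2, x - 2, x - 2.

Matrices are similar if and only if their invariant-factor lists agree; the partition into similarity classes is {M1, M3}, {M2}, {M4}.

3 classes: {M1, M3}, {M2}, {M4}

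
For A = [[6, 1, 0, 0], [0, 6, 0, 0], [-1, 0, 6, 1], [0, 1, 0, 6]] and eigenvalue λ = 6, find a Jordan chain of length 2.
v_1 = [[0, 1, 0, 0]]^T, v_2 = [[1, 0, 0, 1]]^T

We seek v_1 ∈ ker((A - 6I)^2) \ ker(A - 6I), then set v_{i+1} = (A - 6I) v_i.

One such chain is v_1 = [[0, 1, 0, 0]]^T, v_2 = [[1, 0, 0, 1]]^T. Check: (A - 6I) v_2 = [[0, 0, 0, 0]]^T = 0.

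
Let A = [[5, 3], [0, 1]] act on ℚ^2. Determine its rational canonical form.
The invariant factors of A (the non-unit diagonal entries of the Smith normal form of xI - A over ℚ[x]) are (x - 5)(x - 1), each dividing the next. The characteristic polynomial is their product, (x - 5)(x - 1).

The rational canonical form is the block-diagonal matrix of companion matrices C(f_i):
R = [[0, -5], [1, 6]].

R = [[0, -5], [1, 6]]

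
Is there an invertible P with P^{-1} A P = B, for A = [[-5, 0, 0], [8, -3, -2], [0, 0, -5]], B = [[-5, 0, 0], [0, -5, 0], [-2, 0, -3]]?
Two matrices over a field are similar if and only if they have the same invariant factors.

Both A and B have characteristic polynomial (x + 3)(x + 5)^2 and minimal polynomial (x + 3)(x + 5). Computing further, both have invariant factors x + 5, (x + 3)(x + 5). Hence A and B are similar.

Yes.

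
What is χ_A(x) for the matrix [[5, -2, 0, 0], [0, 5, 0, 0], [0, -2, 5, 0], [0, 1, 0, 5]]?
χ_A(x) = (x - 5)^4

xI - A = [[x - 5, 2, 0, 0], [0, x - 5, 0, 0], [0, 2, x - 5, 0], [0, -1, 0, x - 5]].

Expanding det(xI - A) along the first row:
det(xI - A) = + (x - 5)·det([[x - 5, 0, 0], [2, x - 5, 0], [-1, 0, x - 5]]) - (2)·det([[0, 0, 0], [0, x - 5, 0], [0, 0, x - 5]]) + (0)·det([[0, x - 5, 0], [0, 2, 0], [0, -1, x - 5]]) - (0)·det([[0, x - 5, 0], [0, 2, x - 5], [0, -1, 0]]).

Evaluating gives χ_A(x) = x^4 - 20x^3 + 150x^2 - 500x + 625 = (x - 5)^4.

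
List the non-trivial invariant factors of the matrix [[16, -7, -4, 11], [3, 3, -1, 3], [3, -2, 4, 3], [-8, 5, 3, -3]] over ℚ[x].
The Jordan structure of A has elementary divisors (x - 5)^2, (x - 5)^2. Arranging the block sizes at each eigenvalue in decreasing order and taking row products gives the invariant factors.

Invariant factors (smallest first, each dividing the next): (x - 5)^2, (x - 5)^2.

Check: the last factor (x - 5)^2 is the minimal polynomial, and the product (x - 5)^4 is the characteristic polynomial.

(x - 5)^2, (x - 5)^2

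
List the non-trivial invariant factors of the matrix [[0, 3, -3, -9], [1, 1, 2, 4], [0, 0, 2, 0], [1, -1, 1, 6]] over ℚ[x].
(x - 3)(x - 2)^3

The Jordan structure of A has elementary divisors (x - 2)^3, (x - 3). Arranging the block sizes at each eigenvalue in decreasing order and taking row products gives the invariant factors.

Invariant factors (smallest first, each dividing the next): (x - 3)(x - 2)^3.

Check: the last factor (x - 3)(x - 2)^3 is the minimal polynomial, and the product (x - 3)(x - 2)^3 is the characteristic polynomial.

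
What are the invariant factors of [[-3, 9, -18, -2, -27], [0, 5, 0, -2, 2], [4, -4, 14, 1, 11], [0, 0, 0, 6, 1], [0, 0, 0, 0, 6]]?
The Jordan structure of A has elementary divisors (x - 5)^2, (x - 6)^3. Arranging the block sizes at each eigenvalue in decreasing order and taking row products gives the invariant factors.

Invariant factors (smallest first, each dividing the next): (x - 6)^3(x - 5)^2.

Check: the last factor (x - 6)^3(x - 5)^2 is the minimal polynomial, and the product (x - 6)^3(x - 5)^2 is the characteristic polynomial.

(x - 6)^3(x - 5)^2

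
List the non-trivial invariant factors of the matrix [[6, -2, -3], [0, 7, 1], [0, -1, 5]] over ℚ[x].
The Jordan structure of A has elementary divisors (x - 6)^3. Arranging the block sizes at each eigenvalue in decreasing order and taking row products gives the invariant factors.

Invariant factors (smallest first, each dividing the next): (x - 6)^3.

Check: the last factor (x - 6)^3 is the minimal polynomial, and the product (x - 6)^3 is the characteristic polynomial.

(x - 6)^3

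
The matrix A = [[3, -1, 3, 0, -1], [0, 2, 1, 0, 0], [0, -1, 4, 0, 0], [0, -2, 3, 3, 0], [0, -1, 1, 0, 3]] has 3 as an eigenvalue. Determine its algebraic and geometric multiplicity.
The characteristic polynomial is (x - 3)^5, so the factor x - 3 appears with exponent 5: the algebraic multiplicity is 5.

rank(A - 3I) = 3, so the eigenspace has dimension 5 - 3 = 2: the geometric multiplicity is 2.

Since 2 < 5, A is not diagonalizable.

algebraic multiplicity 5, geometric multiplicity 2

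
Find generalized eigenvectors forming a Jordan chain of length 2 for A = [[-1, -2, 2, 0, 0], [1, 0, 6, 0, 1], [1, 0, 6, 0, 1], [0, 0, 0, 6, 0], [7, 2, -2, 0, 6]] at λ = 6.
v_1 = [[0, 0, 0, 0, 1]]^T, v_2 = [[0, 1, 1, 0, 0]]^T

We seek v_1 ∈ ker((A - 6I)^2) \ ker(A - 6I), then set v_{i+1} = (A - 6I) v_i.

One such chain is v_1 = [[0, 0, 0, 0, 1]]^T, v_2 = [[0, 1, 1, 0, 0]]^T. Check: (A - 6I) v_2 = [[0, 0, 0, 0, 0]]^T = 0.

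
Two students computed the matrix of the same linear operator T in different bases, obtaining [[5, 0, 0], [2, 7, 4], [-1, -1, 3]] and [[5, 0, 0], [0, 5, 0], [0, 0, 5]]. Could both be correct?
Both have characteristic polynomial (x - 5)^3, but the minimal polynomial of A is (x - 5)^2 while the minimal polynomial of B is x - 5. The minimal polynomial is a similarity invariant, so A and B are not similar.

No.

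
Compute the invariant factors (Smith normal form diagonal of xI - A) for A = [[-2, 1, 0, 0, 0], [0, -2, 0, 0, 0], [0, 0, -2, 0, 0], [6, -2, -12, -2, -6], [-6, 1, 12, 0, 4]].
x + 2, x + 2, (x - 4)(x + 2)^2

The Jordan structure of A has elementary divisors (x + 2)^2, (x + 2), (x + 2), (x - 4). Arranging the block sizes at each eigenvalue in decreasing order and taking row products gives the invariant factors.

Invariant factors (smallest first, each dividing the next): x + 2, x + 2, (x - 4)(x + 2)^2.

Check: the last factor (x - 4)(x + 2)^2 is the minimal polynomial, and the product (x - 4)(x + 2)^4 is the characteristic polynomial.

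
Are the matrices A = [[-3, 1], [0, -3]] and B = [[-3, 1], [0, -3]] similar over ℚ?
Two matrices over a field are similar if and only if they have the same invariant factors.

Both A and B have characteristic polynomial (x + 3)^2 and minimal polynomial (x + 3)^2. Computing further, both have invariant factors (x + 3)^2. Hence A and B are similar.

Yes.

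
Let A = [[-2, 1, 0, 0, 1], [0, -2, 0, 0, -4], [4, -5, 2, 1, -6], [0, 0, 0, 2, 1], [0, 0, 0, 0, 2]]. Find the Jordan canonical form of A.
J = [[-2, 1, 0, 0, 0], [0, -2, 0, 0, 0], [0, 0, 2, 1, 0], [0, 0, 0, 2, 1], [0, 0, 0, 0, 2]]

The characteristic polynomial is det(xI - A) = (x - 2)^3(x + 2)^2, so the eigenvalues are -2 (algebraic multiplicity 2), 2 (algebraic multiplicity 3).

For λ = -2: rank(A + 2I) = 4, rank((A + 2I)^2) = 3. The eigenspace has dimension 5 - 4 = 1, so there is 1 Jordan block; the rank sequence gives block sizes [2].

For λ = 2: rank(A - 2I) = 4, rank((A - 2I)^2) = 3, rank((A - 2I)^3) = 2. The eigenspace has dimension 5 - 4 = 1, so there is 1 Jordan block; the rank sequence gives block sizes [3].

Assembling the blocks gives the Jordan form J above.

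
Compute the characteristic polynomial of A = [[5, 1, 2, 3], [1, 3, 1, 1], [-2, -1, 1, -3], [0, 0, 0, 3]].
xI - A = [[x - 5, -1, -2, -3], [-1, x - 3, -1, -1], [2, 1, x - 1, 3], [0, 0, 0, x - 3]].

Expanding det(xI - A) along the first row:
det(xI - A) = + (x - 5)·det([[x - 3, -1, -1], [1, x - 1, 3], [0, 0, x - 3]]) - (-1)·det([[-1, -1, -1], [2, x - 1, 3], [0, 0, x - 3]]) + (-2)·det([[-1, x - 3, -1], [2, 1, 3], [0, 0, x - 3]]) - (-3)·det([[-1, x - 3, -1], [2, 1, x - 1], [0, 0, 0]]).

Evaluating gives χ_A(x) = x^4 - 12x^3 + 54x^2 - 108x + 81 = (x - 3)^4.

χ_A(x) = (x - 3)^4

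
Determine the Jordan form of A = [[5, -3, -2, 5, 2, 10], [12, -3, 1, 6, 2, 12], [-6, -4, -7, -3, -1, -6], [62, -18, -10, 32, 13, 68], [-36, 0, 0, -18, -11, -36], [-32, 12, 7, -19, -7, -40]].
The characteristic polynomial is det(xI - A) = (x + 2)^2(x + 5)^4, so the eigenvalues are -5 (algebraic multiplicity 4), -2 (algebraic multiplicity 2).

For λ = -5: rank(A + 5I) = 4, rank((A + 5I)^2) = 3, rank((A + 5I)^3) = 2. The eigenspace has dimension 6 - 4 = 2, so there are 2 Jordan blocks; the rank sequence gives block sizes [3, 1].

For λ = -2: rank(A + 2I) = 4. The eigenspace has dimension 6 - 4 = 2, so there are 2 Jordan blocks; the rank sequence gives block sizes [1, 1].

Assembling the blocks gives the Jordan form J above.

J = [[-5, 1, 0, 0, 0, 0], [0, -5, 1, 0, 0, 0], [0, 0, -5, 0, 0, 0], [0, 0, 0, -5, 0, 0], [0, 0, 0, 0, -2, 0], [0, 0, 0, 0, 0, -2]]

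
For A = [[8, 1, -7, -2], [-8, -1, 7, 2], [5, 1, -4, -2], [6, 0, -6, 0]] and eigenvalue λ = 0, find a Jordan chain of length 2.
v_1 = [[2, -1, 2, 0]]^T, v_2 = [[1, -1, 1, 0]]^T

We seek v_1 ∈ ker(A^2) \ ker(A), then set v_{i+1} = A v_i.

One such chain is v_1 = [[2, -1, 2, 0]]^T, v_2 = [[1, -1, 1, 0]]^T. Check: A v_2 = [[0, 0, 0, 0]]^T = 0.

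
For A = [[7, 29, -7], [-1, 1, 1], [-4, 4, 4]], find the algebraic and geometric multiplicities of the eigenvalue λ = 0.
algebraic multiplicity 1, geometric multiplicity 1

The characteristic polynomial is x(x - 6)^2, so the factor x appears with exponent 1: the algebraic multiplicity is 1.

rank(A) = 2, so the eigenspace has dimension 3 - 2 = 1: the geometric multiplicity is 1.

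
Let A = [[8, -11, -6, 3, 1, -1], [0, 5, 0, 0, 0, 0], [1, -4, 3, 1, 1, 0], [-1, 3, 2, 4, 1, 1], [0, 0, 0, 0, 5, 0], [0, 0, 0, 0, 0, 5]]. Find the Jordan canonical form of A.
The characteristic polynomial is det(xI - A) = (x - 5)^6, so the eigenvalues are 5 (algebraic multiplicity 6).

For λ = 5: rank(A - 5I) = 2, rank((A - 5I)^2) = 0. The eigenspace has dimension 6 - 2 = 4, so there are 4 Jordan blocks; the rank sequence gives block sizes [2, 2, 1, 1].

Assembling the blocks gives the Jordan form J above.

J = [[5, 1, 0, 0, 0, 0], [0, 5, 0, 0, 0, 0], [0, 0, 5, 1, 0, 0], [0, 0, 0, 5, 0, 0], [0, 0, 0, 0, 5, 0], [0, 0, 0, 0, 0, 5]]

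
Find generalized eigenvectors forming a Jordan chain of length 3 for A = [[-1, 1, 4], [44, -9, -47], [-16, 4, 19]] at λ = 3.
v_1 = [[0, -4, 1]]^T, v_2 = [[0, 1, 0]]^T, v_3 = [[1, -12, 4]]^T

We seek v_1 ∈ ker((A - 3I)^3) \ ker((A - 3I)^2), then set v_{i+1} = (A - 3I) v_i.

One such chain is v_1 = [[0, -4, 1]]^T, v_2 = [[0, 1, 0]]^T, v_3 = [[1, -12, 4]]^T. Check: (A - 3I) v_3 = [[0, 0, 0]]^T = 0.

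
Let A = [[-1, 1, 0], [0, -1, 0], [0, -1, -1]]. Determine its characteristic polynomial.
xI - A = [[x + 1, -1, 0], [0, x + 1, 0], [0, 1, x + 1]].

Expanding det(xI - A) along the first row:
det(xI - A) = + (x + 1)·det([[x + 1, 0], [1, x + 1]]) - (-1)·det([[0, 0], [0, x + 1]]) + (0)·det([[0, x + 1], [0, 1]]).

Evaluating gives χ_A(x) = x^3 + 3x^2 + 3x + 1 = (x + 1)^3.

χ_A(x) = (x + 1)^3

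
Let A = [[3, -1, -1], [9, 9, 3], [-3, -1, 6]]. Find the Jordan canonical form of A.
J = [[6, 1, 0], [0, 6, 1], [0, 0, 6]]

The characteristic polynomial is det(xI - A) = (x - 6)^3, so the eigenvalues are 6 (algebraic multiplicity 3).

For λ = 6: rank(A - 6I) = 2, rank((A - 6I)^2) = 1, rank((A - 6I)^3) = 0. The eigenspace has dimension 3 - 2 = 1, so there is 1 Jordan block; the rank sequence gives block sizes [3].

Assembling the blocks gives the Jordan form J above.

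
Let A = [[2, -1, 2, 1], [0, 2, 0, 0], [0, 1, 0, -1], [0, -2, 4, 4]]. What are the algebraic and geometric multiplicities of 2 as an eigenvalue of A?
algebraic multiplicity 4, geometric multiplicity 3

The characteristic polynomial is (x - 2)^4, so the factor x - 2 appears with exponent 4: the algebraic multiplicity is 4.

rank(A - 2I) = 1, so the eigenspace has dimension 4 - 1 = 3: the geometric multiplicity is 3.

Since 3 < 4, A is not diagonalizable.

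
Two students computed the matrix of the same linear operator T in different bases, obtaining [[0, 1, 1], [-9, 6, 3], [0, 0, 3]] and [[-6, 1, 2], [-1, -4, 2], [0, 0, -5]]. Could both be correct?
No.

trace(A) = 9 but trace(B) = -15. The trace is a similarity invariant, so A and B are not similar.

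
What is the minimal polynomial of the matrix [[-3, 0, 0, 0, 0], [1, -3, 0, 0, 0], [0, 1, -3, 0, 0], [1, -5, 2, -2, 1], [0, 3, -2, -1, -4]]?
m_A(x) = (x + 3)^3

The characteristic polynomial factors as (x + 3)^5. The minimal polynomial is ∏(x - λ)^{k_λ} where k_λ is the size of the largest Jordan block at λ.

For λ = -3: rank(A + 3I) = 3, and the largest Jordan block has size 3 (the smallest k with rank((A + 3I)^k) = rank((A + 3I)^(k+1))).

So m_A(x) = (x + 3)^3.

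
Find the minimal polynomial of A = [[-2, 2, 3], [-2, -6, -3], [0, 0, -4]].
m_A(x) = (x + 4)^2

The characteristic polynomial factors as (x + 4)^3. The minimal polynomial is ∏(x - λ)^{k_λ} where k_λ is the size of the largest Jordan block at λ.

For λ = -4: rank(A + 4I) = 1, and the largest Jordan block has size 2 (the smallest k with rank((A + 4I)^k) = rank((A + 4I)^(k+1))).

So m_A(x) = (x + 4)^2.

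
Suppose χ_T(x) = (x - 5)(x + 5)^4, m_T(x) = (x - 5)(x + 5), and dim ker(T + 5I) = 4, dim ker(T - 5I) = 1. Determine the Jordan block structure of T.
λ = -5: algebraic multiplicity 4 (exponent in χ_T), largest block size 1 (exponent in m_T), 4 blocks (geometric multiplicity). These force block sizes [1, 1, 1, 1].
λ = 5: algebraic multiplicity 1 (exponent in χ_T), largest block size 1 (exponent in m_T), 1 block (geometric multiplicity). This forces block sizes [1].

Jordan blocks: (-5, 1), (-5, 1), (-5, 1), (-5, 1), (5, 1)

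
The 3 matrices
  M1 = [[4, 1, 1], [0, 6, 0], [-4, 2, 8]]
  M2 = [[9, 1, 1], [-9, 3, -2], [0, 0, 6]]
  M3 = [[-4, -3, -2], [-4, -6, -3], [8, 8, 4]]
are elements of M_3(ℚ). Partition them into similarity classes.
3 classes: {M1}, {M2}, {M3}

Characteristic polynomials: χ_{M1} = (x - 6)^3, χ_{M2} = (x - 6)^3, χ_{M3} = (x + 2)^3.

{M1}: invariant factors x - 6, (x - 6)^2.

{M2}: invariant factors (x - 6)^3.

{M3}: invariant factors (x + 2)^3.

Matrices are similar if and only if their invariant-factor lists agree; the partition into similarity classes is {M1}, {M2}, {M3}.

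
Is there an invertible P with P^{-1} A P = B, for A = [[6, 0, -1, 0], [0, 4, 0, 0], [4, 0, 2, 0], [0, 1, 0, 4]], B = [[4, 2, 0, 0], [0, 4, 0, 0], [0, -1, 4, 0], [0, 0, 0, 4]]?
No.

Both have characteristic polynomial (x - 4)^4 and minimal polynomial (x - 4)^2. But rank(A - 4I) = 2 for A while rank(B - 4I) = 1 for B, so the number of Jordan blocks at λ = 4 differs. A and B are not similar.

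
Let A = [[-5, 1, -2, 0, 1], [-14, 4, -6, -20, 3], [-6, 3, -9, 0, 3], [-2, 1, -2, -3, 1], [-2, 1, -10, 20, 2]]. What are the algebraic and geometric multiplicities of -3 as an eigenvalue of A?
algebraic multiplicity 4, geometric multiplicity 3

The characteristic polynomial is (x - 1)(x + 3)^4, so the factor x + 3 appears with exponent 4: the algebraic multiplicity is 4.

rank(A + 3I) = 2, so the eigenspace has dimension 5 - 2 = 3: the geometric multiplicity is 3.

Since 3 < 4, A is not diagonalizable.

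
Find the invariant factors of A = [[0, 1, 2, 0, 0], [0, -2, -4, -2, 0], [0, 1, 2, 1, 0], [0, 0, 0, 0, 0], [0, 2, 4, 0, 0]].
x, x^2, x^2

The Jordan structure of A has elementary divisors x^2, x^2, x. Arranging the block sizes at each eigenvalue in decreasing order and taking row products gives the invariant factors.

Invariant factors (smallest first, each dividing the next): x, x^2, x^2.

Check: the last factor x^2 is the minimal polynomial, and the product x^5 is the characteristic polynomial.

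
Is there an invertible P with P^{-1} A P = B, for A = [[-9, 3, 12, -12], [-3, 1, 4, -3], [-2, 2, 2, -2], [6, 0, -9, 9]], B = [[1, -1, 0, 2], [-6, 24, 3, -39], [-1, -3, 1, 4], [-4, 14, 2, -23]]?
Yes.

Two matrices over a field are similar if and only if they have the same invariant factors.

Both A and B have characteristic polynomial x^3(x - 3) and minimal polynomial x^3(x - 3). Computing further, both have invariant factors x^3(x - 3). Hence A and B are similar.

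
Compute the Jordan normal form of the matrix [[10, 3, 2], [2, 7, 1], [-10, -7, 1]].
The characteristic polynomial is det(xI - A) = (x - 6)^3, so the eigenvalues are 6 (algebraic multiplicity 3).

For λ = 6: rank(A - 6I) = 2, rank((A - 6I)^2) = 1, rank((A - 6I)^3) = 0. The eigenspace has dimension 3 - 2 = 1, so there is 1 Jordan block; the rank sequence gives block sizes [3].

Assembling the blocks gives the Jordan form J above.

J = [[6, 1, 0], [0, 6, 1], [0, 0, 6]]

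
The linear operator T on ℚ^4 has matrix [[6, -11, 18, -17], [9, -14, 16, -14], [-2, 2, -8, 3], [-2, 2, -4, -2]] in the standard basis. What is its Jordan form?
The characteristic polynomial is det(xI - A) = (x + 4)^2(x + 5)^2, so the eigenvalues are -5 (algebraic multiplicity 2), -4 (algebraic multiplicity 2).

For λ = -5: rank(A + 5I) = 3, rank((A + 5I)^2) = 2. The eigenspace has dimension 4 - 3 = 1, so there is 1 Jordan block; the rank sequence gives block sizes [2].

For λ = -4: rank(A + 4I) = 3, rank((A + 4I)^2) = 2. The eigenspace has dimension 4 - 3 = 1, so there is 1 Jordan block; the rank sequence gives block sizes [2].

Assembling the blocks gives the Jordan form J above.

J = [[-5, 1, 0, 0], [0, -5, 0, 0], [0, 0, -4, 1], [0, 0, 0, -4]]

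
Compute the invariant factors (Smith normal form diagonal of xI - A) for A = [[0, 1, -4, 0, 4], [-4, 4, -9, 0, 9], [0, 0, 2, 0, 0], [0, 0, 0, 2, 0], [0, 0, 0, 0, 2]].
x - 2, x - 2, (x - 2)^3

The Jordan structure of A has elementary divisors (x - 2)^3, (x - 2), (x - 2). Arranging the block sizes at each eigenvalue in decreasing order and taking row products gives the invariant factors.

Invariant factors (smallest first, each dividing the next): x - 2, x - 2, (x - 2)^3.

Check: the last factor (x - 2)^3 is the minimal polynomial, and the product (x - 2)^5 is the characteristic polynomial.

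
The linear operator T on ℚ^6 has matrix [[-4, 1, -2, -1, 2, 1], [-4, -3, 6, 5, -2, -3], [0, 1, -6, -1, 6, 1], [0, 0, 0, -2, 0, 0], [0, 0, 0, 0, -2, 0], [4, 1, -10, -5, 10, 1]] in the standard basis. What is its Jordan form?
J = [[-4, 1, 0, 0, 0, 0], [0, -4, 0, 0, 0, 0], [0, 0, -4, 0, 0, 0], [0, 0, 0, -2, 0, 0], [0, 0, 0, 0, -2, 0], [0, 0, 0, 0, 0, 0]]

The characteristic polynomial is det(xI - A) = x(x + 2)^2(x + 4)^3, so the eigenvalues are -4 (algebraic multiplicity 3), -2 (algebraic multiplicity 2), 0 (algebraic multiplicity 1).

For λ = -4: rank(A + 4I) = 4, rank((A + 4I)^2) = 3. The eigenspace has dimension 6 - 4 = 2, so there are 2 Jordan blocks; the rank sequence gives block sizes [2, 1].

For λ = -2: rank(A + 2I) = 4. The eigenspace has dimension 6 - 4 = 2, so there are 2 Jordan blocks; the rank sequence gives block sizes [1, 1].

For λ = 0: algebraic multiplicity 1 gives one 1×1 block.

Assembling the blocks gives the Jordan form J above.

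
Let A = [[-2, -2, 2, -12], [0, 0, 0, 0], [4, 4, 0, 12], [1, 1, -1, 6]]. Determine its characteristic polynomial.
xI - A = [[x + 2, 2, -2, 12], [0, x, 0, 0], [-4, -4, x, -12], [-1, -1, 1, x - 6]].

Expanding det(xI - A) along the first row:
det(xI - A) = + (x + 2)·det([[x, 0, 0], [-4, x, -12], [-1, 1, x - 6]]) - (2)·det([[0, 0, 0], [-4, x, -12], [-1, 1, x - 6]]) + (-2)·det([[0, x, 0], [-4, -4, -12], [-1, -1, x - 6]]) - (12)·det([[0, x, 0], [-4, -4, x], [-1, -1, 1]]).

Evaluating gives χ_A(x) = x^4 - 4x^3 + 4x^2 = x^2(x - 2)^2.

χ_A(x) = x^2(x - 2)^2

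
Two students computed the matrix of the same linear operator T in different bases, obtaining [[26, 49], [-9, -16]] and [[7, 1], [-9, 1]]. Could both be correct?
trace(A) = 10 but trace(B) = 8. The trace is a similarity invariant, so A and B are not similar.

No.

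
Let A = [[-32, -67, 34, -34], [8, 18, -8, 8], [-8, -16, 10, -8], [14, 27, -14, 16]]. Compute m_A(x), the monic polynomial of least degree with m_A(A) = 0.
m_A(x) = (x - 6)(x - 2)^2

The characteristic polynomial factors as (x - 6)(x - 2)^3. The minimal polynomial is ∏(x - λ)^{k_λ} where k_λ is the size of the largest Jordan block at λ.

For λ = 2: rank(A - 2I) = 2, and the largest Jordan block has size 2 (the smallest k with rank((A - 2I)^k) = rank((A - 2I)^(k+1))).
For λ = 6: rank(A - 6I) = 3, and the largest Jordan block has size 1 (the smallest k with rank((A - 6I)^k) = rank((A - 6I)^(k+1))).

So m_A(x) = (x - 6)(x - 2)^2.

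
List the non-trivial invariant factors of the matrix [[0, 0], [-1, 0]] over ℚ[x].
x^2

The Jordan structure of A has elementary divisors x^2. Arranging the block sizes at each eigenvalue in decreasing order and taking row products gives the invariant factors.

Invariant factors (smallest first, each dividing the next): x^2.

Check: the last factor x^2 is the minimal polynomial, and the product x^2 is the characteristic polynomial.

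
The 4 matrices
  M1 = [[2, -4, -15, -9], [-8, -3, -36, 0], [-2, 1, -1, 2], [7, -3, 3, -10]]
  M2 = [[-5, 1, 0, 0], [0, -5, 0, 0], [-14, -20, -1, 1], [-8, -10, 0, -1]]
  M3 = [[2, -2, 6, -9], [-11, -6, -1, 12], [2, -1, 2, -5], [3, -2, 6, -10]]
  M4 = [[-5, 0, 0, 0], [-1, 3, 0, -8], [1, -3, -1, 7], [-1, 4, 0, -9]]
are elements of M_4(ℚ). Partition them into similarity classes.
1 class: {M1, M2, M3, M4}

Characteristic polynomials: χ_{M1} = (x + 1)^2(x + 5)^2, χ_{M2} = (x + 1)^2(x + 5)^2, χ_{M3} = (x + 1)^2(x + 5)^2, χ_{M4} = (x + 1)^2(x + 5)^2.

{M1, M2, M3, M4}: invariant factors (x + 1)^2(x + 5)^2.

Matrices are similar if and only if their invariant-factor lists agree; the partition into similarity classes is {M1, M2, M3, M4}.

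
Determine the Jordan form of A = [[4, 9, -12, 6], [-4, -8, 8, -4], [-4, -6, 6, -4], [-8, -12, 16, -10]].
The characteristic polynomial is det(xI - A) = (x + 2)^4, so the eigenvalues are -2 (algebraic multiplicity 4).

For λ = -2: rank(A + 2I) = 1, rank((A + 2I)^2) = 0. The eigenspace has dimension 4 - 1 = 3, so there are 3 Jordan blocks; the rank sequence gives block sizes [2, 1, 1].

Assembling the blocks gives the Jordan form J above.

J = [[-2, 1, 0, 0], [0, -2, 0, 0], [0, 0, -2, 0], [0, 0, 0, -2]]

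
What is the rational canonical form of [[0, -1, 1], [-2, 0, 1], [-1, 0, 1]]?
R = [[0, 0, -1], [1, 0, 1], [0, 1, 1]]

The invariant factors of A (the non-unit diagonal entries of the Smith normal form of xI - A over ℚ[x]) are (x - 1)^2(x + 1), each dividing the next. The characteristic polynomial is their product, (x - 1)^2(x + 1).

The rational canonical form is the block-diagonal matrix of companion matrices C(f_i):
R = [[0, 0, -1], [1, 0, 1], [0, 1, 1]].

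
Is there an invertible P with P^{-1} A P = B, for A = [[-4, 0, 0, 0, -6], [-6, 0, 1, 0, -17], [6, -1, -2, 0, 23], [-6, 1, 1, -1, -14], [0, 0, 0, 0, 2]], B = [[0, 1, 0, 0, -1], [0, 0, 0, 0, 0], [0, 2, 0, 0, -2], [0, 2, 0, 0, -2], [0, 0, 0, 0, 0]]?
trace(A) = -5 but trace(B) = 0. The trace is a similarity invariant, so A and B are not similar.

No.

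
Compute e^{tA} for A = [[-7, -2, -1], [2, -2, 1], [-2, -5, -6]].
A has Jordan form J = [[-5, 1, 0], [0, -5, 1], [0, 0, -5]] with A = PJP^{-1}, so e^{tA} = P e^{tJ} P^{-1}.

For a Jordan block J_k(λ), e^{tJ_k(λ)} = e^{λt} · (I + tN + t^2 N^2/2! + ... + t^{k-1} N^{k-1}/(k-1)!) where N is the nilpotent superdiagonal part.

Assembling the blocks and conjugating back gives the entries of e^{tA} as shown above.

e^{tA} = [[(t^2 - 2*t + 1)*e^{-5*t}, t*(3*t - 4)*e^{-5*t}/2, t*(t - 2)*e^{-5*t}/2], [2*t*e^{-5*t}, (3*t + 1)*e^{-5*t}, t*e^{-5*t}], [2*t*(-t - 1)*e^{-5*t}, t*(-3*t - 5)*e^{-5*t}, (-t^2 - t + 1)*e^{-5*t}]]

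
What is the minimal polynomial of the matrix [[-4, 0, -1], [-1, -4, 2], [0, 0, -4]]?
m_A(x) = (x + 4)^3

The characteristic polynomial factors as (x + 4)^3. The minimal polynomial is ∏(x - λ)^{k_λ} where k_λ is the size of the largest Jordan block at λ.

For λ = -4: rank(A + 4I) = 2, and the largest Jordan block has size 3 (the smallest k with rank((A + 4I)^k) = rank((A + 4I)^(k+1))).

So m_A(x) = (x + 4)^3.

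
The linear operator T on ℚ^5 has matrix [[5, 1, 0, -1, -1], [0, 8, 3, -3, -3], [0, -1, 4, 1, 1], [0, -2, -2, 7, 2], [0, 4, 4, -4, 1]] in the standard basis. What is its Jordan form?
J = [[5, 1, 0, 0, 0], [0, 5, 1, 0, 0], [0, 0, 5, 0, 0], [0, 0, 0, 5, 0], [0, 0, 0, 0, 5]]

The characteristic polynomial is det(xI - A) = (x - 5)^5, so the eigenvalues are 5 (algebraic multiplicity 5).

For λ = 5: rank(A - 5I) = 2, rank((A - 5I)^2) = 1, rank((A - 5I)^3) = 0. The eigenspace has dimension 5 - 2 = 3, so there are 3 Jordan blocks; the rank sequence gives block sizes [3, 1, 1].

Assembling the blocks gives the Jordan form J above.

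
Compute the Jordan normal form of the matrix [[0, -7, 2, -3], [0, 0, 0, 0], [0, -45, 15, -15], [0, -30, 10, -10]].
The characteristic polynomial is det(xI - A) = x^3(x - 5), so the eigenvalues are 0 (algebraic multiplicity 3), 5 (algebraic multiplicity 1).

For λ = 0: rank(A) = 2, rank(A^2) = 1. The eigenspace has dimension 4 - 2 = 2, so there are 2 Jordan blocks; the rank sequence gives block sizes [2, 1].

For λ = 5: algebraic multiplicity 1 gives one 1×1 block.

Assembling the blocks gives the Jordan form J above.

J = [[0, 1, 0, 0], [0, 0, 0, 0], [0, 0, 0, 0], [0, 0, 0, 5]]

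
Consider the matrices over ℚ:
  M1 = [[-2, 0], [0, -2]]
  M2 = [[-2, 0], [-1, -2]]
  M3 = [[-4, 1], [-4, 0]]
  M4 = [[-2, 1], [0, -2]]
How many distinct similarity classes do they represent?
Characteristic polynomials: χ_{M1} = (x + 2)^2, χ_{M2} = (x + 2)^2, χ_{M3} = (x + 2)^2, χ_{M4} = (x + 2)^2.

{M1}: invariant factors x + 2, x + 2.

{M2, M3, M4}: invariant factors (x + 2)^2.

Matrices are similar if and only if their invariant-factor lists agree; the partition into similarity classes is {M1}, {M2, M3, M4}.

2 classes: {M1}, {M2, M3, M4}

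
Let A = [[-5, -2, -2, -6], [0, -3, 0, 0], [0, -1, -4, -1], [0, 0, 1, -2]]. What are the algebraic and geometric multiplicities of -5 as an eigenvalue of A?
The characteristic polynomial is (x + 3)^3(x + 5), so the factor x + 5 appears with exponent 1: the algebraic multiplicity is 1.

rank(A + 5I) = 3, so the eigenspace has dimension 4 - 3 = 1: the geometric multiplicity is 1.

algebraic multiplicity 1, geometric multiplicity 1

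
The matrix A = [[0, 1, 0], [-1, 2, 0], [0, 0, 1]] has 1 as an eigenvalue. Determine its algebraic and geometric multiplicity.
algebraic multiplicity 3, geometric multiplicity 2

The characteristic polynomial is (x - 1)^3, so the factor x - 1 appears with exponent 3: the algebraic multiplicity is 3.

rank(A - I) = 1, so the eigenspace has dimension 3 - 1 = 2: the geometric multiplicity is 2.

Since 2 < 3, A is not diagonalizable.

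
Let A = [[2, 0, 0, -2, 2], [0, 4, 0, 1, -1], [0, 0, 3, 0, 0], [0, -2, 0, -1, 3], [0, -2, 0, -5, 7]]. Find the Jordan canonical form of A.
The characteristic polynomial is det(xI - A) = (x - 4)^2(x - 3)(x - 2)^2, so the eigenvalues are 2 (algebraic multiplicity 2), 3 (algebraic multiplicity 1), 4 (algebraic multiplicity 2).

For λ = 2: rank(A - 2I) = 3. The eigenspace has dimension 5 - 3 = 2, so there are 2 Jordan blocks; the rank sequence gives block sizes [1, 1].

For λ = 3: algebraic multiplicity 1 gives one 1×1 block.

For λ = 4: rank(A - 4I) = 4, rank((A - 4I)^2) = 3. The eigenspace has dimension 5 - 4 = 1, so there is 1 Jordan block; the rank sequence gives block sizes [2].

Assembling the blocks gives the Jordan form J above.

J = [[2, 0, 0, 0, 0], [0, 2, 0, 0, 0], [0, 0, 3, 0, 0], [0, 0, 0, 4, 1], [0, 0, 0, 0, 4]]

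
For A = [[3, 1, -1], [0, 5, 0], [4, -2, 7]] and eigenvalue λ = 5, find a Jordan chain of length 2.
We seek v_1 ∈ ker((A - 5I)^2) \ ker(A - 5I), then set v_{i+1} = (A - 5I) v_i.

One such chain is v_1 = [[1, 2, -1]]^T, v_2 = [[1, 0, -2]]^T. Check: (A - 5I) v_2 = [[0, 0, 0]]^T = 0.

v_1 = [[1, 2, -1]]^T, v_2 = [[1, 0, -2]]^T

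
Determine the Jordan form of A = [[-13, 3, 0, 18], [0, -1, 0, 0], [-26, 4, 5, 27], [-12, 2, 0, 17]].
The characteristic polynomial is det(xI - A) = (x - 5)^2(x + 1)^2, so the eigenvalues are -1 (algebraic multiplicity 2), 5 (algebraic multiplicity 2).

For λ = -1: rank(A + I) = 3, rank((A + I)^2) = 2. The eigenspace has dimension 4 - 3 = 1, so there is 1 Jordan block; the rank sequence gives block sizes [2].

For λ = 5: rank(A - 5I) = 3, rank((A - 5I)^2) = 2. The eigenspace has dimension 4 - 3 = 1, so there is 1 Jordan block; the rank sequence gives block sizes [2].

Assembling the blocks gives the Jordan form J above.

J = [[-1, 1, 0, 0], [0, -1, 0, 0], [0, 0, 5, 1], [0, 0, 0, 5]]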